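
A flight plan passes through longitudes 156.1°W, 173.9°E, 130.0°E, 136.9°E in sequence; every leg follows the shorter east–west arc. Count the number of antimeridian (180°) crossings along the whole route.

Leg 1: -156.1° → +173.9°, shortest Δλ = -30.0° (west) — crosses 180°.
Leg 2: +173.9° → +130.0°, shortest Δλ = -43.9° (west) — does not cross 180°.
Leg 3: +130.0° → +136.9°, shortest Δλ = 6.9° (east) — does not cross 180°.
Total crossings: 1.

1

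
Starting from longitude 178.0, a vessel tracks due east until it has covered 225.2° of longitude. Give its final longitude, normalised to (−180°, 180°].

+43.2°

Start at +178.0°; shift +225.2° → +403.2°.
+403.2° lies outside (−180°, 180°]; subtract 360° → +43.2°.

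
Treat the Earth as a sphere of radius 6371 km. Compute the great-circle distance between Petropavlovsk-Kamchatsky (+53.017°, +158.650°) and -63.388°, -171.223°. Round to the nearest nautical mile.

7130 nmi

Δλ = -171.223 − 158.650 = -329.873°; wrapped into (−180°, 180°]: 30.127°.
Δφ = -63.388 − 53.017 = -116.405°.
a = sin²(Δφ/2) + cos φ₁ · cos φ₂ · sin²(Δλ/2) = 0.740558.
c = 2·atan2(√a, √(1−a)) = 2.07272 rad → d = 6371·c ≈ 13205.32 km ≈ 7130.30 nmi.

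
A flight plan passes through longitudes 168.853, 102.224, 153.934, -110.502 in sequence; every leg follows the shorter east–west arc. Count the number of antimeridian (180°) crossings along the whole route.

Leg 1: +168.853° → +102.224°, shortest Δλ = -66.629° (west) — does not cross 180°.
Leg 2: +102.224° → +153.934°, shortest Δλ = 51.71° (east) — does not cross 180°.
Leg 3: +153.934° → -110.502°, shortest Δλ = 95.564° (east) — crosses 180°.
Total crossings: 1.

1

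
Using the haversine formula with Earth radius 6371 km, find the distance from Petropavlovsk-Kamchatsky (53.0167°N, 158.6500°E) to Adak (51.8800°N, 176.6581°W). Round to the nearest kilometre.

1670 km

Δλ = -176.6581 − 158.6500 = -335.3081°; wrapped into (−180°, 180°]: 24.6919°.
Δφ = 51.8800 − 53.0167 = -1.1367°.
a = sin²(Δφ/2) + cos φ₁ · cos φ₂ · sin²(Δλ/2) = 0.017076.
c = 2·atan2(√a, √(1−a)) = 0.26210 rad → d = 6371·c ≈ 1669.83 km.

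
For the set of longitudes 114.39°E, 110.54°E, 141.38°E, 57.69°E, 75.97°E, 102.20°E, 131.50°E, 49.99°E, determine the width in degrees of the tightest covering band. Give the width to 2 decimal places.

Sort the longitudes: +49.99°, +57.69°, +75.97°, +102.20°, +110.54°, +114.39°, +131.50°, +141.38°.
Eastward gaps between consecutive values (wrapping around): 7.70°, 18.28°, 26.23°, 8.34°, 3.85°, 17.11°, 9.88°, 268.61°.
Largest gap = 268.61° ⇒ minimal covering band is its complement: 360° − 268.61° = 91.39°.
Band runs from +49.99° eastward to +141.38°.

91.39°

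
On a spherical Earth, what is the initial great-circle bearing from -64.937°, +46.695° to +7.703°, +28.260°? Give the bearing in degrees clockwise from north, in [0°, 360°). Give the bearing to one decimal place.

Δλ = 28.260 − 46.695 = -18.435°.
θ = atan2( sin Δλ · cos φ₂ , cos φ₁ · sin φ₂ − sin φ₁ · cos φ₂ · cos Δλ )
  = atan2(-0.31338, 0.90838) = -19.033° → normalised to [0°, 360°): 340.967°.

341.0°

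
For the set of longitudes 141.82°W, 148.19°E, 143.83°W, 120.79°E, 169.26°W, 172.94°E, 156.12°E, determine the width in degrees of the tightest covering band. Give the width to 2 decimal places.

97.39°

Sort the longitudes: -169.26°, -143.83°, -141.82°, +120.79°, +148.19°, +156.12°, +172.94°.
Eastward gaps between consecutive values (wrapping around): 25.43°, 2.01°, 262.61°, 27.40°, 7.93°, 16.82°, 17.80°.
Largest gap = 262.61° ⇒ minimal covering band is its complement: 360° − 262.61° = 97.39°.
Band runs from +120.79° eastward to -141.82°, crossing the antimeridian.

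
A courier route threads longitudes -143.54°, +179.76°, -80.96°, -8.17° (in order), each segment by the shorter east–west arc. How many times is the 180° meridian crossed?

Leg 1: -143.54° → +179.76°, shortest Δλ = -36.7° (west) — crosses 180°.
Leg 2: +179.76° → -80.96°, shortest Δλ = 99.28° (east) — crosses 180°.
Leg 3: -80.96° → -8.17°, shortest Δλ = 72.79° (east) — does not cross 180°.
Total crossings: 2.

2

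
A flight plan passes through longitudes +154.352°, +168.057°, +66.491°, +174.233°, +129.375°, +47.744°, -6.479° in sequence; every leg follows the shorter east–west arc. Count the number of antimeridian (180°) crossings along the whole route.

Leg 1: +154.352° → +168.057°, shortest Δλ = 13.705° (east) — does not cross 180°.
Leg 2: +168.057° → +66.491°, shortest Δλ = -101.566° (west) — does not cross 180°.
Leg 3: +66.491° → +174.233°, shortest Δλ = 107.742° (east) — does not cross 180°.
Leg 4: +174.233° → +129.375°, shortest Δλ = -44.858° (west) — does not cross 180°.
Leg 5: +129.375° → +47.744°, shortest Δλ = -81.631° (west) — does not cross 180°.
Leg 6: +47.744° → -6.479°, shortest Δλ = -54.223° (west) — does not cross 180°.
Total crossings: 0.

0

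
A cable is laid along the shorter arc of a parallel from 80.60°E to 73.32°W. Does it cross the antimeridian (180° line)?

No

Signed shortest Δλ = ((-73.32 − 80.60 + 180) mod 360) − 180 = -153.92°.
Going west by 153.92° from +80.60° reaches -73.32° without touching 180°.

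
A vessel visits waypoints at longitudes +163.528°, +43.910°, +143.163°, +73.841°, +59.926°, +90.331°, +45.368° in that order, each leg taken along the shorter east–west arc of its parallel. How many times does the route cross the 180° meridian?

Leg 1: +163.528° → +43.910°, shortest Δλ = -119.618° (west) — does not cross 180°.
Leg 2: +43.910° → +143.163°, shortest Δλ = 99.253° (east) — does not cross 180°.
Leg 3: +143.163° → +73.841°, shortest Δλ = -69.322° (west) — does not cross 180°.
Leg 4: +73.841° → +59.926°, shortest Δλ = -13.915° (west) — does not cross 180°.
Leg 5: +59.926° → +90.331°, shortest Δλ = 30.405° (east) — does not cross 180°.
Leg 6: +90.331° → +45.368°, shortest Δλ = -44.963° (west) — does not cross 180°.
Total crossings: 0.

0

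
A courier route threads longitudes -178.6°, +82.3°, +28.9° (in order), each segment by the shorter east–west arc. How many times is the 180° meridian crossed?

Leg 1: -178.6° → +82.3°, shortest Δλ = -99.1° (west) — crosses 180°.
Leg 2: +82.3° → +28.9°, shortest Δλ = -53.4° (west) — does not cross 180°.
Total crossings: 1.

1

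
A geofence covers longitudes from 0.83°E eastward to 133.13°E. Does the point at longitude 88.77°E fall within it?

Yes

Band width going east from +0.83° to +133.13°: ((133.13 − 0.83) mod 360) = 132.30°.
Offset of +88.77° east of the west edge: ((88.77 − 0.83) mod 360) = 87.94°.
87.94° ≤ 132.30° ⇒ inside.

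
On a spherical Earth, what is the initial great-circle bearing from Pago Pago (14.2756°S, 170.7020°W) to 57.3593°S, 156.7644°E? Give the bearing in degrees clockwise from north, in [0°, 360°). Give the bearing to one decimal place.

202.4°

Δλ = 156.7644 − -170.7020 = 327.4664°; wrapped into (−180°, 180°]: -32.5336°.
θ = atan2( sin Δλ · cos φ₂ , cos φ₁ · sin φ₂ − sin φ₁ · cos φ₂ · cos Δλ )
  = atan2(-0.29007, -0.70394) = -157.605° → normalised to [0°, 360°): 202.395°.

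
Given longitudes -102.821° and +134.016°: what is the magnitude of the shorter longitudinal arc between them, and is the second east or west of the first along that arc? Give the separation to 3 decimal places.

123.163° west

Raw difference: 134.016 − -102.821 = 236.837°.
Normalise into (−180°, 180°]: 236.837° − 360° = -123.163°.
Negative ⇒ the second point lies to the west; separation 123.163°.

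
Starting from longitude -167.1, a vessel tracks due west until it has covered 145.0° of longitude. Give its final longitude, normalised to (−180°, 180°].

+47.9°

Start at -167.1°; shift −145.0° → -312.1°.
-312.1° lies outside (−180°, 180°]; add 360° → +47.9°.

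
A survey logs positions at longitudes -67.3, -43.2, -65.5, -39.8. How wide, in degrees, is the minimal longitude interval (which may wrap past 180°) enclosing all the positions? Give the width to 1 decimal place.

Sort the longitudes: -67.3°, -65.5°, -43.2°, -39.8°.
Eastward gaps between consecutive values (wrapping around): 1.8°, 22.3°, 3.4°, 332.5°.
Largest gap = 332.5° ⇒ minimal covering band is its complement: 360° − 332.5° = 27.5°.
Band runs from -67.3° eastward to -39.8°.

27.5°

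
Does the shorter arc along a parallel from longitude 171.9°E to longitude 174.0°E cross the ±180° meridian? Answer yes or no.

No

Signed shortest Δλ = ((174.0 − 171.9 + 180) mod 360) − 180 = 2.1°.
Going east by 2.1° from +171.9° reaches +174.0° without touching 180°.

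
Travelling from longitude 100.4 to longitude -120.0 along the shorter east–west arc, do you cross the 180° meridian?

Yes

Naïve |-120.0 − 100.4| = 220.4° > 180°, so the shorter arc goes the other way round — across 180°.
Signed shortest Δλ = ((-120.0 − 100.4 + 180) mod 360) − 180 = 139.6°.
Going east by 139.6° from +100.4° passes through 180° before reaching -120.0°.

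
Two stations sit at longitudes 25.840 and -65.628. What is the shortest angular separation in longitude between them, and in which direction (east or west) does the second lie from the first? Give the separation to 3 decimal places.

91.468° west

Raw difference: -65.628 − 25.840 = -91.468°.
Normalise into (−180°, 180°]: -91.468° stays -91.468°.
Negative ⇒ the second point lies to the west; separation 91.468°.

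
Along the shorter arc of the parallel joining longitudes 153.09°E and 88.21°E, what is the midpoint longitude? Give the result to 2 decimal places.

120.65°E

Signed shortest Δλ from +153.09° to +88.21° is -64.88°.
Midpoint longitude = +153.09° + (-64.88°)/2 = +153.09° − 32.44° = +120.65°.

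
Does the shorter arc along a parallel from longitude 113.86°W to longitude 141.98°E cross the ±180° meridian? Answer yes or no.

Naïve |141.98 − -113.86| = 255.84° > 180°, so the shorter arc goes the other way round — across 180°.
Signed shortest Δλ = ((141.98 − -113.86 + 180) mod 360) − 180 = -104.16°.
Going west by 104.16° from -113.86° passes through 180° before reaching +141.98°.

Yes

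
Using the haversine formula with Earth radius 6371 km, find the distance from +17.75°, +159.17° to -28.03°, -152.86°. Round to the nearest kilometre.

Δλ = -152.86 − 159.17 = -312.03°; wrapped into (−180°, 180°]: 47.97°.
Δφ = -28.03 − 17.75 = -45.78°.
a = sin²(Δφ/2) + cos φ₁ · cos φ₂ · sin²(Δλ/2) = 0.290207.
c = 2·atan2(√a, √(1−a)) = 1.13781 rad → d = 6371·c ≈ 7248.96 km.

7249 km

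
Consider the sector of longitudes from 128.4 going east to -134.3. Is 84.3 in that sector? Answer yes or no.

No

Band width going east from +128.4° to -134.3°: ((-134.3 − 128.4) mod 360) = 97.3°.
Offset of +84.3° east of the west edge: ((84.3 − 128.4) mod 360) = 315.9°.
315.9° > 97.3° ⇒ outside.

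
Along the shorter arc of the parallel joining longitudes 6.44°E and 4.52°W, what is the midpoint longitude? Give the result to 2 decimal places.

Signed shortest Δλ from +6.44° to -4.52° is -10.96°.
Midpoint longitude = +6.44° + (-10.96°)/2 = +6.44° − 5.48° = +0.96°.

0.96°E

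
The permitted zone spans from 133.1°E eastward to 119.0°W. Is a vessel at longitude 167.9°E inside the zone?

Yes

Band width going east from +133.1° to -119.0°: ((-119.0 − 133.1) mod 360) = 107.9°.
Offset of +167.9° east of the west edge: ((167.9 − 133.1) mod 360) = 34.8°.
34.8° ≤ 107.9° ⇒ inside.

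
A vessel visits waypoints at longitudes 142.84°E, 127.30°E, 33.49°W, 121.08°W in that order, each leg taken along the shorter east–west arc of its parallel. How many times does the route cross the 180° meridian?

0

Leg 1: +142.84° → +127.30°, shortest Δλ = -15.54° (west) — does not cross 180°.
Leg 2: +127.30° → -33.49°, shortest Δλ = -160.79° (west) — does not cross 180°.
Leg 3: -33.49° → -121.08°, shortest Δλ = -87.59° (west) — does not cross 180°.
Total crossings: 0.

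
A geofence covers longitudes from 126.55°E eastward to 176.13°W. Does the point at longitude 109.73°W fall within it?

Band width going east from +126.55° to -176.13°: ((-176.13 − 126.55) mod 360) = 57.32°.
Offset of -109.73° east of the west edge: ((-109.73 − 126.55) mod 360) = 123.72°.
123.72° > 57.32° ⇒ outside.

No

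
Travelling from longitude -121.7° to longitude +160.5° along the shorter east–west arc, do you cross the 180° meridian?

Naïve |160.5 − -121.7| = 282.2° > 180°, so the shorter arc goes the other way round — across 180°.
Signed shortest Δλ = ((160.5 − -121.7 + 180) mod 360) − 180 = -77.8°.
Going west by 77.8° from -121.7° passes through 180° before reaching +160.5°.

Yes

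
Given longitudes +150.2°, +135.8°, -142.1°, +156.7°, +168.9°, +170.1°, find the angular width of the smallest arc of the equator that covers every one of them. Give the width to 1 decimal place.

Sort the longitudes: -142.1°, +135.8°, +150.2°, +156.7°, +168.9°, +170.1°.
Eastward gaps between consecutive values (wrapping around): 277.9°, 14.4°, 6.5°, 12.2°, 1.2°, 47.8°.
Largest gap = 277.9° ⇒ minimal covering band is its complement: 360° − 277.9° = 82.1°.
Band runs from +135.8° eastward to -142.1°, crossing the antimeridian.

82.1°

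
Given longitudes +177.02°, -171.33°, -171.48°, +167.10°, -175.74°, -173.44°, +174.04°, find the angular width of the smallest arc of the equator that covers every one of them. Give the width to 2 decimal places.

Sort the longitudes: -175.74°, -173.44°, -171.48°, -171.33°, +167.10°, +174.04°, +177.02°.
Eastward gaps between consecutive values (wrapping around): 2.30°, 1.96°, 0.15°, 338.43°, 6.94°, 2.98°, 7.24°.
Largest gap = 338.43° ⇒ minimal covering band is its complement: 360° − 338.43° = 21.57°.
Band runs from +167.10° eastward to -171.33°, crossing the antimeridian.

21.57°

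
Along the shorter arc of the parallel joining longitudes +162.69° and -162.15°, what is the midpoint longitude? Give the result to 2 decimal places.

Signed shortest Δλ from +162.69° to -162.15° is +35.16°.
Midpoint longitude = +162.69° + (+35.16°)/2 = +162.69° + 17.58° = +180.27°.
Normalise into (−180°, 180°]: -179.73°.
(The naïve average (+162.69 + -162.15)/2 = 0.27° is on the wrong side of the globe.)

-179.73°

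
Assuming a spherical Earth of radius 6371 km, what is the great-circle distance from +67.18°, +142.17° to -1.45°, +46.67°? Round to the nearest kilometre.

Δλ = 46.67 − 142.17 = -95.50°.
Δφ = -1.45 − 67.18 = -68.63°.
a = sin²(Δφ/2) + cos φ₁ · cos φ₂ · sin²(Δλ/2) = 0.530242.
c = 2·atan2(√a, √(1−a)) = 1.63132 rad → d = 6371·c ≈ 10393.13 km.

10393 km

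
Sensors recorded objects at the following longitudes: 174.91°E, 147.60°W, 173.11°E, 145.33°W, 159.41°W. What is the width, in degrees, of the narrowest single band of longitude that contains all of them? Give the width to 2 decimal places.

41.56°

Sort the longitudes: -159.41°, -147.60°, -145.33°, +173.11°, +174.91°.
Eastward gaps between consecutive values (wrapping around): 11.81°, 2.27°, 318.44°, 1.80°, 25.68°.
Largest gap = 318.44° ⇒ minimal covering band is its complement: 360° − 318.44° = 41.56°.
Band runs from +173.11° eastward to -145.33°, crossing the antimeridian.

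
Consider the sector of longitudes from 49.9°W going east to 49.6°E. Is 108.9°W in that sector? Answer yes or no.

No

Band width going east from -49.9° to +49.6°: ((49.6 − -49.9) mod 360) = 99.5°.
Offset of -108.9° east of the west edge: ((-108.9 − -49.9) mod 360) = 301.0°.
301.0° > 99.5° ⇒ outside.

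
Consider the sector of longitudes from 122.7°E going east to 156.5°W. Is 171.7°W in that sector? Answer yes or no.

Yes

Band width going east from +122.7° to -156.5°: ((-156.5 − 122.7) mod 360) = 80.8°.
Offset of -171.7° east of the west edge: ((-171.7 − 122.7) mod 360) = 65.6°.
65.6° ≤ 80.8° ⇒ inside.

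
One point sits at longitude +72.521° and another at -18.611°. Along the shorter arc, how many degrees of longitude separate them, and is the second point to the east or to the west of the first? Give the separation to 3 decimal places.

91.132° west

Raw difference: -18.611 − 72.521 = -91.132°.
Normalise into (−180°, 180°]: -91.132° stays -91.132°.
Negative ⇒ the second point lies to the west; separation 91.132°.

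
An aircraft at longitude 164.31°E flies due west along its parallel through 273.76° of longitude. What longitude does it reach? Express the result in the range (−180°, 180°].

109.45°W

Start at +164.31°; shift −273.76° → -109.45°.
-109.45° already lies in (−180°, 180°].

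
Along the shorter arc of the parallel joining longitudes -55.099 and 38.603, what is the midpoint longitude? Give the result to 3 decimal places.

Signed shortest Δλ from -55.099° to +38.603° is +93.702°.
Midpoint longitude = -55.099° + (+93.702°)/2 = -55.099° + 46.851° = -8.248°.

-8.248°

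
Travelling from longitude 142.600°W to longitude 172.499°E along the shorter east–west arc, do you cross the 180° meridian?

Yes

Naïve |172.499 − -142.600| = 315.099° > 180°, so the shorter arc goes the other way round — across 180°.
Signed shortest Δλ = ((172.499 − -142.600 + 180) mod 360) − 180 = -44.901°.
Going west by 44.901° from -142.600° passes through 180° before reaching +172.499°.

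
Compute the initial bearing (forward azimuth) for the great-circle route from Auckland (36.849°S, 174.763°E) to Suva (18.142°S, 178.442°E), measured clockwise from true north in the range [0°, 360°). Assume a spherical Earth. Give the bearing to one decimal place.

Δλ = 178.442 − 174.763 = 3.679°.
θ = atan2( sin Δλ · cos φ₂ , cos φ₁ · sin φ₂ − sin φ₁ · cos φ₂ · cos Δλ )
  = atan2(0.06098, 0.31955) = 10.803° → normalised to [0°, 360°): 10.803°.

10.8°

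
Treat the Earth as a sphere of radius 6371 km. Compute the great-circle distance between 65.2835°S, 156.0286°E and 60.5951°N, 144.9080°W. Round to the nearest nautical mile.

8003 nmi

Δλ = -144.9080 − 156.0286 = -300.9366°; wrapped into (−180°, 180°]: 59.0634°.
Δφ = 60.5951 − -65.2835 = 125.8786°.
a = sin²(Δφ/2) + cos φ₁ · cos φ₂ · sin²(Δλ/2) = 0.842912.
c = 2·atan2(√a, √(1−a)) = 2.32653 rad → d = 6371·c ≈ 14822.33 km ≈ 8003.42 nmi.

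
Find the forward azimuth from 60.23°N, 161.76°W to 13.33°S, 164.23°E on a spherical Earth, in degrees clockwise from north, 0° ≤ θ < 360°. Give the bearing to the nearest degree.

Δλ = 164.23 − -161.76 = 325.99°; wrapped into (−180°, 180°]: -34.01°.
θ = atan2( sin Δλ · cos φ₂ , cos φ₁ · sin φ₂ − sin φ₁ · cos φ₂ · cos Δλ )
  = atan2(-0.54427, -0.81463) = -146.253° → normalised to [0°, 360°): 213.747°.

214°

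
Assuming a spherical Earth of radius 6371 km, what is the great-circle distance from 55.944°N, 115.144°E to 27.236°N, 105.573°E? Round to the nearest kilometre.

Δλ = 105.573 − 115.144 = -9.571°.
Δφ = 27.236 − 55.944 = -28.708°.
a = sin²(Δφ/2) + cos φ₁ · cos φ₂ · sin²(Δλ/2) = 0.064926.
c = 2·atan2(√a, √(1−a)) = 0.51529 rad → d = 6371·c ≈ 3282.93 km.

3283 km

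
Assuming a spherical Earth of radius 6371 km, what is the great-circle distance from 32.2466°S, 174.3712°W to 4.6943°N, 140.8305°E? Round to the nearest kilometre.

Δλ = 140.8305 − -174.3712 = 315.2017°; wrapped into (−180°, 180°]: -44.7983°.
Δφ = 4.6943 − -32.2466 = 36.9409°.
a = sin²(Δφ/2) + cos φ₁ · cos φ₂ · sin²(Δλ/2) = 0.222768.
c = 2·atan2(√a, √(1−a)) = 0.98308 rad → d = 6371·c ≈ 6263.19 km.

6263 km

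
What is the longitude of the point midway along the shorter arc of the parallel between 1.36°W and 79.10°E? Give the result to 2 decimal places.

38.87°E

Signed shortest Δλ from -1.36° to +79.10° is +80.46°.
Midpoint longitude = -1.36° + (+80.46°)/2 = -1.36° + 40.23° = +38.87°.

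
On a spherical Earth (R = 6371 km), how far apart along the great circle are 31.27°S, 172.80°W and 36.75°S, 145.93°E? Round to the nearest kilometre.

Δλ = 145.93 − -172.80 = 318.73°; wrapped into (−180°, 180°]: -41.27°.
Δφ = -36.75 − -31.27 = -5.48°.
a = sin²(Δφ/2) + cos φ₁ · cos φ₂ · sin²(Δλ/2) = 0.087341.
c = 2·atan2(√a, √(1−a)) = 0.60003 rad → d = 6371·c ≈ 3822.80 km.

3823 km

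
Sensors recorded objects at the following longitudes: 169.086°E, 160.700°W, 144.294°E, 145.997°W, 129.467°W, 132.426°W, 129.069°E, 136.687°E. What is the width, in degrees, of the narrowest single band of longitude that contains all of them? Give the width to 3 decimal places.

101.464°

Sort the longitudes: -160.700°, -145.997°, -132.426°, -129.467°, +129.069°, +136.687°, +144.294°, +169.086°.
Eastward gaps between consecutive values (wrapping around): 14.703°, 13.571°, 2.959°, 258.536°, 7.618°, 7.607°, 24.792°, 30.214°.
Largest gap = 258.536° ⇒ minimal covering band is its complement: 360° − 258.536° = 101.464°.
Band runs from +129.069° eastward to -129.467°, crossing the antimeridian.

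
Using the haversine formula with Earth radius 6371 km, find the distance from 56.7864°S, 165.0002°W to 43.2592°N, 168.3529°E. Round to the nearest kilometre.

Δλ = 168.3529 − -165.0002 = 333.3531°; wrapped into (−180°, 180°]: -26.6469°.
Δφ = 43.2592 − -56.7864 = 100.0456°.
a = sin²(Δφ/2) + cos φ₁ · cos φ₂ · sin²(Δλ/2) = 0.608401.
c = 2·atan2(√a, √(1−a)) = 1.78933 rad → d = 6371·c ≈ 11399.84 km.

11400 km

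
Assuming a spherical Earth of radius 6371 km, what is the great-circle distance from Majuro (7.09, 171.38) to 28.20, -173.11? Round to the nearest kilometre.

2858 km

Δλ = -173.11 − 171.38 = -344.49°; wrapped into (−180°, 180°]: 15.51°.
Δφ = 28.20 − 7.09 = 21.11°.
a = sin²(Δφ/2) + cos φ₁ · cos φ₂ · sin²(Δλ/2) = 0.049479.
c = 2·atan2(√a, √(1−a)) = 0.44863 rad → d = 6371·c ≈ 2858.22 km.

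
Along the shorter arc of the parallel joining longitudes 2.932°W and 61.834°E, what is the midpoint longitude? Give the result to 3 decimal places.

Signed shortest Δλ from -2.932° to +61.834° is +64.766°.
Midpoint longitude = -2.932° + (+64.766°)/2 = -2.932° + 32.383° = +29.451°.

29.451°E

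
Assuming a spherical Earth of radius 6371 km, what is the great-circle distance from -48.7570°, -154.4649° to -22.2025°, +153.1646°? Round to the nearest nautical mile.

2939 nmi

Δλ = 153.1646 − -154.4649 = 307.6295°; wrapped into (−180°, 180°]: -52.3705°.
Δφ = -22.2025 − -48.7570 = 26.5545°.
a = sin²(Δφ/2) + cos φ₁ · cos φ₂ · sin²(Δλ/2) = 0.171599.
c = 2·atan2(√a, √(1−a)) = 0.85423 rad → d = 6371·c ≈ 5442.28 km ≈ 2938.60 nmi.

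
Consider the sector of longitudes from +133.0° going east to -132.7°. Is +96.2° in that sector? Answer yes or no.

Band width going east from +133.0° to -132.7°: ((-132.7 − 133.0) mod 360) = 94.3°.
Offset of +96.2° east of the west edge: ((96.2 − 133.0) mod 360) = 323.2°.
323.2° > 94.3° ⇒ outside.

No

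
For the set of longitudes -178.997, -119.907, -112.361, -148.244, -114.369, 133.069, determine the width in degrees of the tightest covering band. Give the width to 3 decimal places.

114.570°

Sort the longitudes: -178.997°, -148.244°, -119.907°, -114.369°, -112.361°, +133.069°.
Eastward gaps between consecutive values (wrapping around): 30.753°, 28.337°, 5.538°, 2.008°, 245.430°, 47.934°.
Largest gap = 245.430° ⇒ minimal covering band is its complement: 360° − 245.430° = 114.570°.
Band runs from +133.069° eastward to -112.361°, crossing the antimeridian.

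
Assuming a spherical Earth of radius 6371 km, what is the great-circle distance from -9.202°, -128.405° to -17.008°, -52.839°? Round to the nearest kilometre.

8186 km

Δλ = -52.839 − -128.405 = 75.566°.
Δφ = -17.008 − -9.202 = -7.806°.
a = sin²(Δφ/2) + cos φ₁ · cos φ₂ · sin²(Δλ/2) = 0.358964.
c = 2·atan2(√a, √(1−a)) = 1.28484 rad → d = 6371·c ≈ 8185.74 km.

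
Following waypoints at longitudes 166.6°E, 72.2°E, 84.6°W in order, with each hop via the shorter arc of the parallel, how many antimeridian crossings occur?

Leg 1: +166.6° → +72.2°, shortest Δλ = -94.4° (west) — does not cross 180°.
Leg 2: +72.2° → -84.6°, shortest Δλ = -156.8° (west) — does not cross 180°.
Total crossings: 0.

0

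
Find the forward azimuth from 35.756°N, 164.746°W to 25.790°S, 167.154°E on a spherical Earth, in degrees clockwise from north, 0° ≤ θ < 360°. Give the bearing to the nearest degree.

Δλ = 167.154 − -164.746 = 331.900°; wrapped into (−180°, 180°]: -28.100°.
θ = atan2( sin Δλ · cos φ₂ , cos φ₁ · sin φ₂ − sin φ₁ · cos φ₂ · cos Δλ )
  = atan2(-0.42410, -0.81718) = -152.572° → normalised to [0°, 360°): 207.428°.

207°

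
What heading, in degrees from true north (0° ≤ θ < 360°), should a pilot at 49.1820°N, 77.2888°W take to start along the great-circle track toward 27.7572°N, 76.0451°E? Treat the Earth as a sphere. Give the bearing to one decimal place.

23.7°

Δλ = 76.0451 − -77.2888 = 153.3339°.
θ = atan2( sin Δλ · cos φ₂ , cos φ₁ · sin φ₂ − sin φ₁ · cos φ₂ · cos Δλ )
  = atan2(0.39715, 0.90290) = 23.743° → normalised to [0°, 360°): 23.743°.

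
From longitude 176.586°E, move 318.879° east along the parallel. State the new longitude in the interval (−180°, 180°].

135.465°E

Start at +176.586°; shift +318.879° → +495.465°.
+495.465° lies outside (−180°, 180°]; subtract 360° → +135.465°.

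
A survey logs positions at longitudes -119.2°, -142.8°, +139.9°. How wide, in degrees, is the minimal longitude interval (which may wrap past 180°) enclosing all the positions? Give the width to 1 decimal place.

Sort the longitudes: -142.8°, -119.2°, +139.9°.
Eastward gaps between consecutive values (wrapping around): 23.6°, 259.1°, 77.3°.
Largest gap = 259.1° ⇒ minimal covering band is its complement: 360° − 259.1° = 100.9°.
Band runs from +139.9° eastward to -119.2°, crossing the antimeridian.

100.9°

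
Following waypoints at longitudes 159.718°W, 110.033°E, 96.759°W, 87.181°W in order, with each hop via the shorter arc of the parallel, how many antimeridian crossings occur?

2

Leg 1: -159.718° → +110.033°, shortest Δλ = -90.249° (west) — crosses 180°.
Leg 2: +110.033° → -96.759°, shortest Δλ = 153.208° (east) — crosses 180°.
Leg 3: -96.759° → -87.181°, shortest Δλ = 9.578° (east) — does not cross 180°.
Total crossings: 2.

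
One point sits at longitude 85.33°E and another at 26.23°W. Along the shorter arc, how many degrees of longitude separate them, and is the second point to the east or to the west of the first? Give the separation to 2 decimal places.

Raw difference: -26.23 − 85.33 = -111.56°.
Normalise into (−180°, 180°]: -111.56° stays -111.56°.
Negative ⇒ the second point lies to the west; separation 111.56°.

111.56° west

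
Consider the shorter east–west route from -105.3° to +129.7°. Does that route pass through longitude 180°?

Yes

Naïve |129.7 − -105.3| = 235.0° > 180°, so the shorter arc goes the other way round — across 180°.
Signed shortest Δλ = ((129.7 − -105.3 + 180) mod 360) − 180 = -125.0°.
Going west by 125.0° from -105.3° passes through 180° before reaching +129.7°.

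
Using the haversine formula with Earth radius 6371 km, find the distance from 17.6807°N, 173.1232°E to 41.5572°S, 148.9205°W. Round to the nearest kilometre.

7657 km

Δλ = -148.9205 − 173.1232 = -322.0437°; wrapped into (−180°, 180°]: 37.9563°.
Δφ = -41.5572 − 17.6807 = -59.2379°.
a = sin²(Δφ/2) + cos φ₁ · cos φ₂ · sin²(Δλ/2) = 0.319664.
c = 2·atan2(√a, √(1−a)) = 1.20181 rad → d = 6371·c ≈ 7656.72 km.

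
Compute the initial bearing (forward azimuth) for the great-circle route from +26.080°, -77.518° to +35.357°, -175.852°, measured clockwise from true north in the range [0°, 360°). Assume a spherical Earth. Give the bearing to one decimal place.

Δλ = -175.852 − -77.518 = -98.334°.
θ = atan2( sin Δλ · cos φ₂ , cos φ₁ · sin φ₂ − sin φ₁ · cos φ₂ · cos Δλ )
  = atan2(-0.80695, 0.57172) = -54.683° → normalised to [0°, 360°): 305.317°.

305.3°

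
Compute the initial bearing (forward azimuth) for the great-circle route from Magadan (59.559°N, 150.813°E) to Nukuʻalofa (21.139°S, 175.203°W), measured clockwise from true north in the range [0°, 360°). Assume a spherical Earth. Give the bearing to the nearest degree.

148°

Δλ = -175.203 − 150.813 = -326.016°; wrapped into (−180°, 180°]: 33.984°.
θ = atan2( sin Δλ · cos φ₂ , cos φ₁ · sin φ₂ − sin φ₁ · cos φ₂ · cos Δλ )
  = atan2(0.52135, -0.84950) = 148.462° → normalised to [0°, 360°): 148.462°.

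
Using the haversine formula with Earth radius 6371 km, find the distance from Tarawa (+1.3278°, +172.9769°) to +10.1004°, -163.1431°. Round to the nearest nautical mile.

Δλ = -163.1431 − 172.9769 = -336.1200°; wrapped into (−180°, 180°]: 23.8800°.
Δφ = 10.1004 − 1.3278 = 8.7726°.
a = sin²(Δφ/2) + cos φ₁ · cos φ₂ · sin²(Δλ/2) = 0.047977.
c = 2·atan2(√a, √(1−a)) = 0.44165 rad → d = 6371·c ≈ 2813.78 km ≈ 1519.32 nmi.

1519 nmi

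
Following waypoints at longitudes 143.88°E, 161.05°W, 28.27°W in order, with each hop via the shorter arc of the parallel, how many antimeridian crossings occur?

Leg 1: +143.88° → -161.05°, shortest Δλ = 55.07° (east) — crosses 180°.
Leg 2: -161.05° → -28.27°, shortest Δλ = 132.78° (east) — does not cross 180°.
Total crossings: 1.

1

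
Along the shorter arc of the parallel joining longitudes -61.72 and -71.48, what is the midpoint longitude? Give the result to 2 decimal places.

Signed shortest Δλ from -61.72° to -71.48° is -9.76°.
Midpoint longitude = -61.72° + (-9.76°)/2 = -61.72° − 4.88° = -66.60°.

-66.60°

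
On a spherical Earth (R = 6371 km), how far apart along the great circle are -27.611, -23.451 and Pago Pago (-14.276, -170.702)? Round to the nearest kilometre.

14171 km

Δλ = -170.702 − -23.451 = -147.251°.
Δφ = -14.276 − -27.611 = 13.335°.
a = sin²(Δφ/2) + cos φ₁ · cos φ₂ · sin²(Δλ/2) = 0.803982.
c = 2·atan2(√a, √(1−a)) = 2.22429 rad → d = 6371·c ≈ 14170.95 km.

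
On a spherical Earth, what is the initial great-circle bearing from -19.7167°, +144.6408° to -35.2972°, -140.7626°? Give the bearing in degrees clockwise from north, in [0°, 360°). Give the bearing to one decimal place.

120.9°

Δλ = -140.7626 − 144.6408 = -285.4034°; wrapped into (−180°, 180°]: 74.5966°.
θ = atan2( sin Δλ · cos φ₂ , cos φ₁ · sin φ₂ − sin φ₁ · cos φ₂ · cos Δλ )
  = atan2(0.78685, -0.47081) = 120.894° → normalised to [0°, 360°): 120.894°.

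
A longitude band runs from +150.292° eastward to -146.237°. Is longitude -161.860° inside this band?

Yes

Band width going east from +150.292° to -146.237°: ((-146.237 − 150.292) mod 360) = 63.471°.
Offset of -161.860° east of the west edge: ((-161.860 − 150.292) mod 360) = 47.848°.
47.848° ≤ 63.471° ⇒ inside.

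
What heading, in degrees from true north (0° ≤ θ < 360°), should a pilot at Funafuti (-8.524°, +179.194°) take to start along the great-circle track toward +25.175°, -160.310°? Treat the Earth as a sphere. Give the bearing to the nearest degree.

Δλ = -160.310 − 179.194 = -339.504°; wrapped into (−180°, 180°]: 20.496°.
θ = atan2( sin Δλ · cos φ₂ , cos φ₁ · sin φ₂ − sin φ₁ · cos φ₂ · cos Δλ )
  = atan2(0.31688, 0.54634) = 30.114° → normalised to [0°, 360°): 30.114°.

30°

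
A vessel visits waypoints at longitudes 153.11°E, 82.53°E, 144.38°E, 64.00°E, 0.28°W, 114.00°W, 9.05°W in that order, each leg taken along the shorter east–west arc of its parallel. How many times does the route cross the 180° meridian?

0

Leg 1: +153.11° → +82.53°, shortest Δλ = -70.58° (west) — does not cross 180°.
Leg 2: +82.53° → +144.38°, shortest Δλ = 61.85° (east) — does not cross 180°.
Leg 3: +144.38° → +64.00°, shortest Δλ = -80.38° (west) — does not cross 180°.
Leg 4: +64.00° → -0.28°, shortest Δλ = -64.28° (west) — does not cross 180°.
Leg 5: -0.28° → -114.00°, shortest Δλ = -113.72° (west) — does not cross 180°.
Leg 6: -114.00° → -9.05°, shortest Δλ = 104.95° (east) — does not cross 180°.
Total crossings: 0.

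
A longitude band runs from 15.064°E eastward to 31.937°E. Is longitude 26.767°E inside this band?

Yes

Band width going east from +15.064° to +31.937°: ((31.937 − 15.064) mod 360) = 16.873°.
Offset of +26.767° east of the west edge: ((26.767 − 15.064) mod 360) = 11.703°.
11.703° ≤ 16.873° ⇒ inside.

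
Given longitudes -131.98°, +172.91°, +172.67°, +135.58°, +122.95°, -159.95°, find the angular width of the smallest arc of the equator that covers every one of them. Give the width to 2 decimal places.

Sort the longitudes: -159.95°, -131.98°, +122.95°, +135.58°, +172.67°, +172.91°.
Eastward gaps between consecutive values (wrapping around): 27.97°, 254.93°, 12.63°, 37.09°, 0.24°, 27.14°.
Largest gap = 254.93° ⇒ minimal covering band is its complement: 360° − 254.93° = 105.07°.
Band runs from +122.95° eastward to -131.98°, crossing the antimeridian.

105.07°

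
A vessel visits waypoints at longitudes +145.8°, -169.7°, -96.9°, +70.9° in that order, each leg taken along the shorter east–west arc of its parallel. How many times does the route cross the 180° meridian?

1

Leg 1: +145.8° → -169.7°, shortest Δλ = 44.5° (east) — crosses 180°.
Leg 2: -169.7° → -96.9°, shortest Δλ = 72.8° (east) — does not cross 180°.
Leg 3: -96.9° → +70.9°, shortest Δλ = 167.8° (east) — does not cross 180°.
Total crossings: 1.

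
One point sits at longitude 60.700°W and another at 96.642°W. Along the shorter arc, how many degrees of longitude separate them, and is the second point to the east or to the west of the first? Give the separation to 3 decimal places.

35.942° west

Raw difference: -96.642 − -60.700 = -35.942°.
Normalise into (−180°, 180°]: -35.942° stays -35.942°.
Negative ⇒ the second point lies to the west; separation 35.942°.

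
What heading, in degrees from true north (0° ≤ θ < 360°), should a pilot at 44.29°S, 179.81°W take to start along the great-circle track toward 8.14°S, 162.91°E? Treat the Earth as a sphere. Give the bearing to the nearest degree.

332°

Δλ = 162.91 − -179.81 = 342.72°; wrapped into (−180°, 180°]: -17.28°.
θ = atan2( sin Δλ · cos φ₂ , cos φ₁ · sin φ₂ − sin φ₁ · cos φ₂ · cos Δλ )
  = atan2(-0.29405, 0.55870) = -27.758° → normalised to [0°, 360°): 332.242°.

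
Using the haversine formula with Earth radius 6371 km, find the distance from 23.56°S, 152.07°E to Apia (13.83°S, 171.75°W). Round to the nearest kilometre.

Δλ = -171.75 − 152.07 = -323.82°; wrapped into (−180°, 180°]: 36.18°.
Δφ = -13.83 − -23.56 = 9.73°.
a = sin²(Δφ/2) + cos φ₁ · cos φ₂ · sin²(Δλ/2) = 0.093010.
c = 2·atan2(√a, √(1−a)) = 0.61982 rad → d = 6371·c ≈ 3948.90 km.

3949 km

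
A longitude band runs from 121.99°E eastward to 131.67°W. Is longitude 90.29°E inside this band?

Band width going east from +121.99° to -131.67°: ((-131.67 − 121.99) mod 360) = 106.34°.
Offset of +90.29° east of the west edge: ((90.29 − 121.99) mod 360) = 328.30°.
328.30° > 106.34° ⇒ outside.

No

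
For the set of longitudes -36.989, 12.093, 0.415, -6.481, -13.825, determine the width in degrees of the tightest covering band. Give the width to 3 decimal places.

Sort the longitudes: -36.989°, -13.825°, -6.481°, +0.415°, +12.093°.
Eastward gaps between consecutive values (wrapping around): 23.164°, 7.344°, 6.896°, 11.678°, 310.918°.
Largest gap = 310.918° ⇒ minimal covering band is its complement: 360° − 310.918° = 49.082°.
Band runs from -36.989° eastward to +12.093°.

49.082°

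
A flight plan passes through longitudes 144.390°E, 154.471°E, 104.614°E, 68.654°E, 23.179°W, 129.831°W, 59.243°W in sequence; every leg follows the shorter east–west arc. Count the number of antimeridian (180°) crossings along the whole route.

Leg 1: +144.390° → +154.471°, shortest Δλ = 10.081° (east) — does not cross 180°.
Leg 2: +154.471° → +104.614°, shortest Δλ = -49.857° (west) — does not cross 180°.
Leg 3: +104.614° → +68.654°, shortest Δλ = -35.96° (west) — does not cross 180°.
Leg 4: +68.654° → -23.179°, shortest Δλ = -91.833° (west) — does not cross 180°.
Leg 5: -23.179° → -129.831°, shortest Δλ = -106.652° (west) — does not cross 180°.
Leg 6: -129.831° → -59.243°, shortest Δλ = 70.588° (east) — does not cross 180°.
Total crossings: 0.

0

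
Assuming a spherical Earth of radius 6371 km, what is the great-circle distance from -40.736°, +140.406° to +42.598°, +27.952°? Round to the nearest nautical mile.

Δλ = 27.952 − 140.406 = -112.454°.
Δφ = 42.598 − -40.736 = 83.334°.
a = sin²(Δφ/2) + cos φ₁ · cos φ₂ · sin²(Δλ/2) = 0.827367.
c = 2·atan2(√a, √(1−a)) = 2.28463 rad → d = 6371·c ≈ 14555.35 km ≈ 7859.26 nmi.

7859 nmi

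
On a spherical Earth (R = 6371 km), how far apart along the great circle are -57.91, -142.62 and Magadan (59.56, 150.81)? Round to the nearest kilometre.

Δλ = 150.81 − -142.62 = 293.43°; wrapped into (−180°, 180°]: -66.57°.
Δφ = 59.56 − -57.91 = 117.47°.
a = sin²(Δφ/2) + cos φ₁ · cos φ₂ · sin²(Δλ/2) = 0.811706.
c = 2·atan2(√a, √(1−a)) = 2.24390 rad → d = 6371·c ≈ 14295.86 km.

14296 km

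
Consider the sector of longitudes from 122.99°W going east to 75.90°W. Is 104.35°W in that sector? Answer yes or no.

Band width going east from -122.99° to -75.90°: ((-75.90 − -122.99) mod 360) = 47.09°.
Offset of -104.35° east of the west edge: ((-104.35 − -122.99) mod 360) = 18.64°.
18.64° ≤ 47.09° ⇒ inside.

Yes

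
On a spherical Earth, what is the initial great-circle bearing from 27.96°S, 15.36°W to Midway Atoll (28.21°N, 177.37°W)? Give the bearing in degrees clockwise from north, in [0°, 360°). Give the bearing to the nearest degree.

Δλ = -177.37 − -15.36 = -162.01°.
θ = atan2( sin Δλ · cos φ₂ , cos φ₁ · sin φ₂ − sin φ₁ · cos φ₂ · cos Δλ )
  = atan2(-0.27217, 0.02456) = -84.843° → normalised to [0°, 360°): 275.157°.

275°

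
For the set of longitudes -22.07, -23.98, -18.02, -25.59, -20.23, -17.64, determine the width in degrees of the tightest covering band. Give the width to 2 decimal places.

7.95°

Sort the longitudes: -25.59°, -23.98°, -22.07°, -20.23°, -18.02°, -17.64°.
Eastward gaps between consecutive values (wrapping around): 1.61°, 1.91°, 1.84°, 2.21°, 0.38°, 352.05°.
Largest gap = 352.05° ⇒ minimal covering band is its complement: 360° − 352.05° = 7.95°.
Band runs from -25.59° eastward to -17.64°.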